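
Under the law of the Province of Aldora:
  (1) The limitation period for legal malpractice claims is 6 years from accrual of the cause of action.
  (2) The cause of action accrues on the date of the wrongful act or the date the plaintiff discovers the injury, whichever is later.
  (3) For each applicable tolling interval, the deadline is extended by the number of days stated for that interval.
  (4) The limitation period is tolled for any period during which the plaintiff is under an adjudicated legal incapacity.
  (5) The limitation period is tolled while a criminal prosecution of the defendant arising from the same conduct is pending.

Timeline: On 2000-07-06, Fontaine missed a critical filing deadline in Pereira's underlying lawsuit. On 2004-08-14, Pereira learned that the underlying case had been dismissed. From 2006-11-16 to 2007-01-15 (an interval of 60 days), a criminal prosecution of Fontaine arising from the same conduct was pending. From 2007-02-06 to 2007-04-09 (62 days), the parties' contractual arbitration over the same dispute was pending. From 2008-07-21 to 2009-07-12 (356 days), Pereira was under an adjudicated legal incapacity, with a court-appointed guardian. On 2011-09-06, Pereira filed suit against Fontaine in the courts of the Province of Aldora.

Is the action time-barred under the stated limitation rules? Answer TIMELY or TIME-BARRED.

The claim accrued on 2004-08-14 — the later of the 2000-07-06 act and the 2004-08-14 discovery.
Adding the 6 years base period to 2004-08-14 gives a deadline of 2010-08-14, before any tolling.
The period was tolled for 60 days by the pending criminal prosecution (2006-11-16 to 2007-01-15), pushing the deadline to 2010-10-13.
The plaintiff's legal incapacity from 2008-07-21 to 2009-07-12 tolled the period for 356 days, extending the deadline to 2011-10-04.
No stated provision tolls the period for a pending arbitration, so the interval from 2007-02-06 to 2007-04-09 has no effect on the deadline.
The 2011-09-06 filing precedes the 2011-10-04 deadline; the claim is timely.

TIMELY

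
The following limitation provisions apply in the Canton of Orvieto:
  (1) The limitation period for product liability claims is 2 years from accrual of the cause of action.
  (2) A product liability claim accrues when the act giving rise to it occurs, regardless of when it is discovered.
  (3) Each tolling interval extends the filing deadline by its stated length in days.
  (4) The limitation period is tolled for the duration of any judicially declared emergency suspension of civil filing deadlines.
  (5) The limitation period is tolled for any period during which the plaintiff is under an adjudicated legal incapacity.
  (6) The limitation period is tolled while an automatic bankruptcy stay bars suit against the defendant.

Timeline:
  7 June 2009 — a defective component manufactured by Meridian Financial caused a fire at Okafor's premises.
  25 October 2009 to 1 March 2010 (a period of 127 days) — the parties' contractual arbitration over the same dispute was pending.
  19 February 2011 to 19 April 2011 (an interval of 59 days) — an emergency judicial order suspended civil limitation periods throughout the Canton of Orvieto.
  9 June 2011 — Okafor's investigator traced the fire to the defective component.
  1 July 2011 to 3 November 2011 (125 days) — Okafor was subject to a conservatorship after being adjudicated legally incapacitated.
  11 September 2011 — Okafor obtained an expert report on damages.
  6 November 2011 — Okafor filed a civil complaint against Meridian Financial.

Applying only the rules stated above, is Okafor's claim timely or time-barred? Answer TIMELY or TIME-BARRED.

Because the rule ties accrual to occurrence, the claim accrued on 7 June 2009, not on the 9 June 2011 discovery date.
The untolled deadline — 2 years after 7 June 2009 — is 7 June 2011.
Because the emergency suspension of filing deadlines ran from 19 February 2011 to 19 April 2011, the deadline is extended by 59 days to 5 August 2011.
The period was tolled for 125 days by the plaintiff's legal incapacity (1 July 2011 to 3 November 2011), pushing the deadline to 8 December 2011.
The pending related arbitration from 25 October 2009 to 1 March 2010 does not toll the period, because no stated rule makes a pending arbitration a tolling event.
Nothing else in the chronology tolls or restarts the period.
The 6 November 2011 filing precedes the 8 December 2011 deadline; the claim is timely.

TIMELY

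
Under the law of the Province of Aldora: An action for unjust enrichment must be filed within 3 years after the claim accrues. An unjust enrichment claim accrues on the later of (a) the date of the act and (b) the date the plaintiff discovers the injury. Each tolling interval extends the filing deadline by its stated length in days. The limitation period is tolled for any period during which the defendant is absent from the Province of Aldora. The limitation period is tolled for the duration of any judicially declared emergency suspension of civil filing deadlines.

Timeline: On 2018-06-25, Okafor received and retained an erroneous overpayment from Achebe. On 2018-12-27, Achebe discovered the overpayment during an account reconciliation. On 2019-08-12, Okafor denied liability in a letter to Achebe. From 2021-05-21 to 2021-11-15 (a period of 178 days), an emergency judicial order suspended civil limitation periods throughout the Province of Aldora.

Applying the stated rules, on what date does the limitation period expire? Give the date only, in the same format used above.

The claim accrued on 2018-12-27 — the later of the 2018-06-25 act and the 2018-12-27 discovery.
3 years from 2018-12-27 is 2021-12-27.
Because the emergency suspension of filing deadlines ran from 2021-05-21 to 2021-11-15, the deadline is extended by 178 days to 2022-06-23.
The other events in the timeline have no effect on the limitation period under the stated rules.

2022-06-23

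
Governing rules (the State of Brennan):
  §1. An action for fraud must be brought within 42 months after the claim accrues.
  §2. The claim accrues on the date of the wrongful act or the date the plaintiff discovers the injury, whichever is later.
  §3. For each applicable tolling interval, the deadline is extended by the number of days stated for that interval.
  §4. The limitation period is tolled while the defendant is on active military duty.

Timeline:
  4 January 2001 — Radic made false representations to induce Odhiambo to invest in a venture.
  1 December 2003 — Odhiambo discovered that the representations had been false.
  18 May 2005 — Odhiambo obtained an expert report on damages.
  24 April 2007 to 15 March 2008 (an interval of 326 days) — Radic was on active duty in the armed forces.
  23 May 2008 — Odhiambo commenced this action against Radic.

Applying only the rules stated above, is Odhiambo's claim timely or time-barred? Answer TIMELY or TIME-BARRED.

Because discovery on 1 December 2003 post-dates the 4 January 2001 act, accrual under the later-of rule falls on 1 December 2003.
42 months from 1 December 2003 is 1 June 2007.
Because the defendant's active military service ran from 24 April 2007 to 15 March 2008, the deadline is extended by 326 days to 22 April 2008.
None of the other events listed affects the running of the period under the stated rules.
Filing on 23 May 2008 missed the 22 April 2008 deadline — the action is time-barred.

TIME-BARRED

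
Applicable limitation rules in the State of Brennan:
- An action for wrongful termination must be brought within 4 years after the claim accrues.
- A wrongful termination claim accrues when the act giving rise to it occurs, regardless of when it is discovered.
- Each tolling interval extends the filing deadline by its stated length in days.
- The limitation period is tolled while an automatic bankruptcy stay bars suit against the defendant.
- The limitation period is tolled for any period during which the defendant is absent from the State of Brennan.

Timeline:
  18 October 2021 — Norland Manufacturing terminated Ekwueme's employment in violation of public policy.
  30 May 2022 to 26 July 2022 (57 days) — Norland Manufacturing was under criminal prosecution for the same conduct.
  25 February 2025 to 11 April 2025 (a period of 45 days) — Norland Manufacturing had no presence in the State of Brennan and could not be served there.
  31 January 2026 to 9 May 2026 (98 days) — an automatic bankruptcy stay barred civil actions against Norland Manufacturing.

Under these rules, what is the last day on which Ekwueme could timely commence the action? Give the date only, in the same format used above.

The limitation period began to run on 18 October 2021.
Adding the 4 years base period to 18 October 2021 gives a deadline of 18 October 2025, before any tolling.
Because the defendant's absence from the jurisdiction ran from 25 February 2025 to 11 April 2025, the deadline is extended by 45 days to 2 December 2025.
The automatic bankruptcy stay starting 31 January 2026 came too late — the period had run on 2 December 2025 — and so does not extend the deadline.
Although a criminal prosecution ran from 30 May 2022 to 26 July 2022, the stated rules do not make that a tolling event, so it is disregarded.

2 December 2025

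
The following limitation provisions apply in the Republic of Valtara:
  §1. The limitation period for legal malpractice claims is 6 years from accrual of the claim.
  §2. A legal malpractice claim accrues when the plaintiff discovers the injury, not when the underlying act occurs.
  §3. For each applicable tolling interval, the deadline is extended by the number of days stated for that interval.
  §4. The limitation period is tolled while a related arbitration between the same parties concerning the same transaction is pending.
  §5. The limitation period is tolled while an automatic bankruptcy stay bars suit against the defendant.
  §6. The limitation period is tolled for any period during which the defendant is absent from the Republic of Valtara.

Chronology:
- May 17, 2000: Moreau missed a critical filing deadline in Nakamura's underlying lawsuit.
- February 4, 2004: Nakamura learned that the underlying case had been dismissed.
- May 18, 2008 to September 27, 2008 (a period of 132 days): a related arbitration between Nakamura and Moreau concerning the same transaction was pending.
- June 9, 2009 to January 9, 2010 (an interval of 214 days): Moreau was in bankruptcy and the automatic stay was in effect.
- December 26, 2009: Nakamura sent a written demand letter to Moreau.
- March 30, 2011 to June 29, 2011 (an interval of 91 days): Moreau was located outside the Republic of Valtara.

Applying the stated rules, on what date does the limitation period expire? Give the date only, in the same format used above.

Under the discovery rule, the claim accrued on February 4, 2004, when Nakamura discovered the injury — not on the May 17, 2000 date of the underlying act.
6 years from February 4, 2004 is February 4, 2010.
Because the pending related arbitration ran from May 18, 2008 to September 27, 2008, the deadline is extended by 132 days to June 16, 2010.
The period was tolled for 214 days by the automatic bankruptcy stay (June 9, 2009 to January 9, 2010), pushing the deadline to January 16, 2011.
By the time the defendant's absence from the jurisdiction began on March 30, 2011, the limitation period had already expired on January 16, 2011; that interval cannot revive it.
None of the other events listed affects the running of the period under the stated rules.

January 16, 2011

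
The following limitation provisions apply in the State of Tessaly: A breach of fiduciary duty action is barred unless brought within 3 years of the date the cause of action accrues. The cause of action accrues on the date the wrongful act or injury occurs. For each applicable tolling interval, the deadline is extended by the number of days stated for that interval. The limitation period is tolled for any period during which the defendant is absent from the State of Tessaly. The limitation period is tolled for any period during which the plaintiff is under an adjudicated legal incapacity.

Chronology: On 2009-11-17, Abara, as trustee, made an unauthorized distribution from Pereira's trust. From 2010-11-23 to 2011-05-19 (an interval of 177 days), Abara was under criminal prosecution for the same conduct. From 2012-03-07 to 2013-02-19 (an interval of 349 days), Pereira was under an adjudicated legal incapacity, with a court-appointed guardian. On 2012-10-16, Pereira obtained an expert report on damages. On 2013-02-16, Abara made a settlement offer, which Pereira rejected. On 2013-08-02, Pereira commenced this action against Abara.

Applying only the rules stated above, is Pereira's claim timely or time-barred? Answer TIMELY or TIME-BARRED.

The cause of action accrued on 2009-11-17, the date of the act.
Adding the 3 years base period to 2009-11-17 gives a deadline of 2012-11-17, before any tolling.
The plaintiff's legal incapacity from 2012-03-07 to 2013-02-19 tolled the period for 349 days, extending the deadline to 2013-11-01.
No stated provision tolls the period for a criminal prosecution, so the interval from 2010-11-23 to 2011-05-19 has no effect on the deadline.
The other events in the timeline have no effect on the limitation period under the stated rules.
Pereira filed on 2013-08-02, before the 2013-11-01 deadline, so the action is timely.

TIMELY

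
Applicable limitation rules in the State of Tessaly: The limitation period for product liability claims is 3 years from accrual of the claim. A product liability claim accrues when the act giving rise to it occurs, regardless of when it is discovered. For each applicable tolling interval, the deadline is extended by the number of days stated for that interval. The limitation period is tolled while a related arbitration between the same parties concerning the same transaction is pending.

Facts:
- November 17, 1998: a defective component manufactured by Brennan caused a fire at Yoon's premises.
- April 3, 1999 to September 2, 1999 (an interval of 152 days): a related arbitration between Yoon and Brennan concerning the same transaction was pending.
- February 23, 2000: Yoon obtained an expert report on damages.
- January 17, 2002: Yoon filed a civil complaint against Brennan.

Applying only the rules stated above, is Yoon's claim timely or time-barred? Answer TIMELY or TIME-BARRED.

TIMELY

The claim accrued on November 17, 1998, the date of the act.
Adding the 3 years base period to November 17, 1998 gives a deadline of November 17, 2001, before any tolling.
The pending related arbitration from April 3, 1999 to September 2, 1999 tolled the period for 152 days, extending the deadline to April 18, 2002.
None of the other events listed affects the running of the period under the stated rules.
Yoon filed on January 17, 2002, before the April 18, 2002 deadline, so the action is timely.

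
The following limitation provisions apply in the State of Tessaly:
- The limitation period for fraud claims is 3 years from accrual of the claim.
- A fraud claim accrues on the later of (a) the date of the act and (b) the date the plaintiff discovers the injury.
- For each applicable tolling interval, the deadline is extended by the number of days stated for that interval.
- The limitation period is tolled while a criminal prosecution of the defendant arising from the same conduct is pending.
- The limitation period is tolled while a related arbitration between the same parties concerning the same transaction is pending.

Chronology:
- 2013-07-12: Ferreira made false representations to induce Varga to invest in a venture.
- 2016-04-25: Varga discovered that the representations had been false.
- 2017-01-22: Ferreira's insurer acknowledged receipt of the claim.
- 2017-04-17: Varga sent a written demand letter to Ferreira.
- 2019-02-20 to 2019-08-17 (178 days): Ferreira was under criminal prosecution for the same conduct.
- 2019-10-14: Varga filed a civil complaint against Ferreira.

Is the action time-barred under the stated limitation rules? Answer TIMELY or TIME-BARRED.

Because discovery on 2016-04-25 post-dates the 2013-07-12 act, accrual under the later-of rule falls on 2016-04-25.
Adding the 3 years base period to 2016-04-25 gives a deadline of 2019-04-25, before any tolling.
Because the pending criminal prosecution ran from 2019-02-20 to 2019-08-17, the deadline is extended by 178 days to 2019-10-20.
None of the other events listed affects the running of the period under the stated rules.
Filing on 2019-10-14 beat the 2019-10-20 deadline — the action is timely.

TIMELY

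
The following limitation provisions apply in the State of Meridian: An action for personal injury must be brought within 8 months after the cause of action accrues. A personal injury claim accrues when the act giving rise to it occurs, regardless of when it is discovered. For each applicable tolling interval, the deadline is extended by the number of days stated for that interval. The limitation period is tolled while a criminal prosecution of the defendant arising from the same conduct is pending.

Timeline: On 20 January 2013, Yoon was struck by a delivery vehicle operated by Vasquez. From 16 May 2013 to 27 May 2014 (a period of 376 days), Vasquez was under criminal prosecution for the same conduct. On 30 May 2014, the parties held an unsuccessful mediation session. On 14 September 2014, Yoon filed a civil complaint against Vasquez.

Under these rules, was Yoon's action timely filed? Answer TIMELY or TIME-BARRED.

TIMELY

The claim accrued on 20 January 2013, when the wrongful act occurred.
8 months from 20 January 2013 is 20 September 2013.
Because the pending criminal prosecution ran from 16 May 2013 to 27 May 2014, the deadline is extended by 376 days to 1 October 2014.
None of the other events listed affects the running of the period under the stated rules.
Filing on 14 September 2014 beat the 1 October 2014 deadline — the action is timely.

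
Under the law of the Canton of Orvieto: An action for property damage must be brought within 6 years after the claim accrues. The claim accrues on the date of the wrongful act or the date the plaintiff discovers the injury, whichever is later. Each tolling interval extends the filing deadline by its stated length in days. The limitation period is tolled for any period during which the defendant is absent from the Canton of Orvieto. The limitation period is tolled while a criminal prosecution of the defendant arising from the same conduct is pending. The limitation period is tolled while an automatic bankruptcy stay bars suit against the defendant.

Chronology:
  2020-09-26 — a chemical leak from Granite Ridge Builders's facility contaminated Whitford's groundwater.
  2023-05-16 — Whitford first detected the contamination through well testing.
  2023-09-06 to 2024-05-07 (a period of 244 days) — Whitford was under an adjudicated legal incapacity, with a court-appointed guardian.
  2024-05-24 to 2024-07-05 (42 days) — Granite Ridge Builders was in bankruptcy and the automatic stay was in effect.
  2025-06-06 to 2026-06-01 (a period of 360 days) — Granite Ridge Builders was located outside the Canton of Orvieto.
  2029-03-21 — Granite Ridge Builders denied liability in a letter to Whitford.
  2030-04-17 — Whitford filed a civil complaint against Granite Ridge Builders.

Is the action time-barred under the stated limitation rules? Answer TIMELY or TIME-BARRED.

Because discovery on 2023-05-16 post-dates the 2020-09-26 act, accrual under the later-of rule falls on 2023-05-16.
6 years from 2023-05-16 is 2029-05-16.
The automatic bankruptcy stay from 2024-05-24 to 2024-07-05 tolled the period for 42 days, extending the deadline to 2029-06-27.
The period was tolled for 360 days by the defendant's absence from the jurisdiction (2025-06-06 to 2026-06-01), pushing the deadline to 2030-06-22.
No stated provision tolls the period for the plaintiff's incapacity, so the interval from 2023-09-06 to 2024-05-07 has no effect on the deadline.
The other events in the timeline have no effect on the limitation period under the stated rules.
The 2030-04-17 filing precedes the 2030-06-22 deadline; the claim is timely.

TIMELY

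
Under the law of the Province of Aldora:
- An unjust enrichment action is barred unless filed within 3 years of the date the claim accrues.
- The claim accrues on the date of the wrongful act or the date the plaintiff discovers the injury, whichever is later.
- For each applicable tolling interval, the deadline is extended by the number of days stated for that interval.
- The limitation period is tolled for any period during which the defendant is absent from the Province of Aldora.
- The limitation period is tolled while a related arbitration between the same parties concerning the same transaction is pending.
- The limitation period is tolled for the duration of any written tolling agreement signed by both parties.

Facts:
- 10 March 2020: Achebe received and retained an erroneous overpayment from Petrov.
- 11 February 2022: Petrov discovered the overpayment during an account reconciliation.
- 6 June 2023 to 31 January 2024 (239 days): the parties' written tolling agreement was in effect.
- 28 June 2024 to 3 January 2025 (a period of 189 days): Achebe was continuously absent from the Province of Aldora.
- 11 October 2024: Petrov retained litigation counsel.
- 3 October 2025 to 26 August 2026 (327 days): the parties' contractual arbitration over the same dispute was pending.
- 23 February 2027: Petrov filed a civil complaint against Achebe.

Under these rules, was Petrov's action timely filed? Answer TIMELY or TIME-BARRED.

TIMELY

The claim accrued on 11 February 2022 — the later of the 10 March 2020 act and the 11 February 2022 discovery.
3 years from 11 February 2022 is 11 February 2025.
Because the written tolling agreement ran from 6 June 2023 to 31 January 2024, the deadline is extended by 239 days to 8 October 2025.
The defendant's absence from the jurisdiction from 28 June 2024 to 3 January 2025 tolled the period for 189 days, extending the deadline to 15 April 2026.
The pending related arbitration from 3 October 2025 to 26 August 2026 tolled the period for 327 days, extending the deadline to 8 March 2027.
Nothing else in the chronology tolls or restarts the period.
Filing on 23 February 2027 beat the 8 March 2027 deadline — the action is timely.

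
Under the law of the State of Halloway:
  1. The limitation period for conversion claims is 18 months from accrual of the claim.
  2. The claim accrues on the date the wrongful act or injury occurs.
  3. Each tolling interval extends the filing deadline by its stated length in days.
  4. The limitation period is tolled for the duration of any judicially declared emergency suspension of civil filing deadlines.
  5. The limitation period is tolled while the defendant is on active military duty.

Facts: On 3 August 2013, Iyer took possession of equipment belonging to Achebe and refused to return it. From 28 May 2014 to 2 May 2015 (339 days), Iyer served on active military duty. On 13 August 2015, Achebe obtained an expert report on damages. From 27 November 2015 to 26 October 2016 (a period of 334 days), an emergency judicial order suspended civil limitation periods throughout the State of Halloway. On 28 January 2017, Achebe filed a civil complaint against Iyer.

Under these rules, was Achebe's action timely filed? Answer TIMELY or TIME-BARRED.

TIME-BARRED

The limitation period began to run on 3 August 2013.
18 months from 3 August 2013 is 3 February 2015.
The defendant's active military service from 28 May 2014 to 2 May 2015 tolled the period for 339 days, extending the deadline to 8 January 2016.
Because the emergency suspension of filing deadlines ran from 27 November 2015 to 26 October 2016, the deadline is extended by 334 days to 7 December 2016.
The other events in the timeline have no effect on the limitation period under the stated rules.
Achebe filed on 28 January 2017, after the 7 December 2016 deadline, so the action is time-barred.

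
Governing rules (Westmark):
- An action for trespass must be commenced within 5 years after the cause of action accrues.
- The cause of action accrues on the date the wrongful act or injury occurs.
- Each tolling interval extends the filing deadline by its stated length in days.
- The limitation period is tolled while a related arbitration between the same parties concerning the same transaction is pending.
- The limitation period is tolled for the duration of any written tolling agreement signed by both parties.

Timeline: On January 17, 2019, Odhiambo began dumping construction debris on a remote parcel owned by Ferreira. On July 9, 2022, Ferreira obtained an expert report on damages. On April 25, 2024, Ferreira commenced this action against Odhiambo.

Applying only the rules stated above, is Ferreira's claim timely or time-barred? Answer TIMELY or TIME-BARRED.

The claim accrued on January 17, 2019, when the wrongful act occurred.
Adding the 5 years base period to January 17, 2019 gives a deadline of January 17, 2024, before any tolling.
Nothing else in the chronology tolls or restarts the period.
Filing on April 25, 2024 missed the January 17, 2024 deadline — the action is time-barred.

TIME-BARRED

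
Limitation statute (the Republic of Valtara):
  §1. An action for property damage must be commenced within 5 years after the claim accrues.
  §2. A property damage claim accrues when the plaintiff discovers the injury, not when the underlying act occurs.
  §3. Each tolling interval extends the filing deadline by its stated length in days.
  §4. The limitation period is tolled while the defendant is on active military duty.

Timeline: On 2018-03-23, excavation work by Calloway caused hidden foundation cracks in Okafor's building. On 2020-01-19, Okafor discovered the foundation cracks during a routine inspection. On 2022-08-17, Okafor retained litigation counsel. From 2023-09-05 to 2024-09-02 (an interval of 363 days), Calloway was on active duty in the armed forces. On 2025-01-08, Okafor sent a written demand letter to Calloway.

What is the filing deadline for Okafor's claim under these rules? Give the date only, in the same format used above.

2026-01-17

The claim did not accrue until Okafor discovered the injury on 2020-01-19; the 2018-03-23 act date does not start the clock under the stated rule.
The untolled deadline — 5 years after 2020-01-19 — is 2025-01-19.
Because the defendant's active military service ran from 2023-09-05 to 2024-09-02, the deadline is extended by 363 days to 2026-01-17.
None of the other events listed affects the running of the period under the stated rules.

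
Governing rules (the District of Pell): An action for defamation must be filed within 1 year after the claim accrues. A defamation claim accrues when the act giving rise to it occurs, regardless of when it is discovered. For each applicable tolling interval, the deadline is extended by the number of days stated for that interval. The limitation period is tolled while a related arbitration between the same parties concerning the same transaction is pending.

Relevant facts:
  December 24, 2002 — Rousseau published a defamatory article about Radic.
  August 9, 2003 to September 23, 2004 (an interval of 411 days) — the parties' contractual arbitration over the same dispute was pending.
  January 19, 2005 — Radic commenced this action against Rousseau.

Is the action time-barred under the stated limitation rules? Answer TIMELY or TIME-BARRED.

The claim accrued on December 24, 2002, when the wrongful act occurred.
The untolled deadline — 1 year after December 24, 2002 — is December 24, 2003.
The pending related arbitration from August 9, 2003 to September 23, 2004 tolled the period for 411 days, extending the deadline to February 7, 2005.
Filing on January 19, 2005 beat the February 7, 2005 deadline — the action is timely.

TIMELY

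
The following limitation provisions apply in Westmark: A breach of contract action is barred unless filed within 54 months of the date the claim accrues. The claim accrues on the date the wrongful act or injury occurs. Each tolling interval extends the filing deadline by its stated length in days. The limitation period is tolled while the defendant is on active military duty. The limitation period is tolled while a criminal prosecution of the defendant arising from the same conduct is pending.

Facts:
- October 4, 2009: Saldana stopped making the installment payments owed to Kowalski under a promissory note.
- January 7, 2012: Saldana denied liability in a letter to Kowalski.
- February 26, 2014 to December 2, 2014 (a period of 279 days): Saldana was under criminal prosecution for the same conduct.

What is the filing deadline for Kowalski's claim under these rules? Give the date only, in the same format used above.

January 8, 2015

The limitation period began to run on October 4, 2009.
The untolled deadline — 54 months after October 4, 2009 — is April 4, 2014.
The period was tolled for 279 days by the pending criminal prosecution (February 26, 2014 to December 2, 2014), pushing the deadline to January 8, 2015.
None of the other events listed affects the running of the period under the stated rules.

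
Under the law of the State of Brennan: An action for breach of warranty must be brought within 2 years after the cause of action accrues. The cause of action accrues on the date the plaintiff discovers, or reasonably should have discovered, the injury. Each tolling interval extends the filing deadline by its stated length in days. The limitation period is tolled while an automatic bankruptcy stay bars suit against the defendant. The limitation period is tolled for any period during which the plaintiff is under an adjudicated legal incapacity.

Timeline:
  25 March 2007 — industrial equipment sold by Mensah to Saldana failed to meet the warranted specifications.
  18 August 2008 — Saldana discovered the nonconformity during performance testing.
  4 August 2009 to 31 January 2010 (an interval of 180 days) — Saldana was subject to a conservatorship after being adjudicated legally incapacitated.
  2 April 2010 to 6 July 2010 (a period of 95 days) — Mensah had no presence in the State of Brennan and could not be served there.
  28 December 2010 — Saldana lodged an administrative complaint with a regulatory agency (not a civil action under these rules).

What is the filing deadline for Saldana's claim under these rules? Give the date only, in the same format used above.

14 February 2011

Accrual is tied to discovery, so the period began on 18 August 2008 rather than on 25 March 2007 when the act occurred.
The untolled deadline — 2 years after 18 August 2008 — is 18 August 2010.
The plaintiff's legal incapacity from 4 August 2009 to 31 January 2010 tolled the period for 180 days, extending the deadline to 14 February 2011.
Although the defendant's absence ran from 2 April 2010 to 6 July 2010, the stated rules do not make that a tolling event, so it is disregarded.
The other events in the timeline have no effect on the limitation period under the stated rules.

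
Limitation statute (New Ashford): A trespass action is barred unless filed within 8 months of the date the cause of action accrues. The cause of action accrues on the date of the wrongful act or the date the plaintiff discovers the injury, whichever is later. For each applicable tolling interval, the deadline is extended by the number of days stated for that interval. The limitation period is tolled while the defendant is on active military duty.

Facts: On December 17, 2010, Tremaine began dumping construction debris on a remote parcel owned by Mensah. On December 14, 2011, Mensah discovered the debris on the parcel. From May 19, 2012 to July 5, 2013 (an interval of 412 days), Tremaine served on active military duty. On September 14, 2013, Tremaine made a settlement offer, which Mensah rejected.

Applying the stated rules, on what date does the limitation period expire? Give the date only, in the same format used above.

September 30, 2013

The claim accrued on December 14, 2011 — the later of the December 17, 2010 act and the December 14, 2011 discovery.
8 months from December 14, 2011 is August 14, 2012.
The defendant's active military service from May 19, 2012 to July 5, 2013 tolled the period for 412 days, extending the deadline to September 30, 2013.
None of the other events listed affects the running of the period under the stated rules.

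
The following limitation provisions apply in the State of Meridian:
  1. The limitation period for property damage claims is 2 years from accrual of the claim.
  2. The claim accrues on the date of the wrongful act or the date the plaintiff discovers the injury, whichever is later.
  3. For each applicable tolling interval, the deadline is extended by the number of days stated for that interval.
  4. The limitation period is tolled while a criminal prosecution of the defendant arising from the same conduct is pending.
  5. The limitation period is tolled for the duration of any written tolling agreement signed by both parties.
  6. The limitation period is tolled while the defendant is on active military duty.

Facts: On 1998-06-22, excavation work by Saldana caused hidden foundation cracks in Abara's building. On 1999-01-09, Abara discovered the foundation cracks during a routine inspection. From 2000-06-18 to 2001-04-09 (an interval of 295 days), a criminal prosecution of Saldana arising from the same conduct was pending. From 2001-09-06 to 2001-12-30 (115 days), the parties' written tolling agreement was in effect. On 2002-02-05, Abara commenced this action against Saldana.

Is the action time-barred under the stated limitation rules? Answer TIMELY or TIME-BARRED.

TIMELY

Taking the later of the act (1998-06-22) and discovery (1999-01-09), the claim accrued on 1999-01-09.
2 years from 1999-01-09 is 2001-01-09.
The period was tolled for 295 days by the pending criminal prosecution (2000-06-18 to 2001-04-09), pushing the deadline to 2001-10-31.
Because the written tolling agreement ran from 2001-09-06 to 2001-12-30, the deadline is extended by 115 days to 2002-02-23.
Filing on 2002-02-05 beat the 2002-02-23 deadline — the action is timely.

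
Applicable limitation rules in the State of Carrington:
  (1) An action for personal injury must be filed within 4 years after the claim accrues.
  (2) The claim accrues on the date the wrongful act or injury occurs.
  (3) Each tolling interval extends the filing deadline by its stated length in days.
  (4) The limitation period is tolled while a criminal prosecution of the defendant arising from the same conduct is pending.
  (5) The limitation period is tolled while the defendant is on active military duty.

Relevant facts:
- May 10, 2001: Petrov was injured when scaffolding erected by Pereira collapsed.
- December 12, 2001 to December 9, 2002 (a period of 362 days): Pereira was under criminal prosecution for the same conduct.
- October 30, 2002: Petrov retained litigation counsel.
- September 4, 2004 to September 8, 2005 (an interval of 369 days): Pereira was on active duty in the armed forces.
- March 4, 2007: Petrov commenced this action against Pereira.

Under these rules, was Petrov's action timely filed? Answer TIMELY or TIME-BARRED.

The limitation period began to run on May 10, 2001.
The untolled deadline — 4 years after May 10, 2001 — is May 10, 2005.
Because the pending criminal prosecution ran from December 12, 2001 to December 9, 2002, the deadline is extended by 362 days to May 7, 2006.
The period was tolled for 369 days by the defendant's active military service (September 4, 2004 to September 8, 2005), pushing the deadline to May 11, 2007.
Nothing else in the chronology tolls or restarts the period.
The March 4, 2007 filing precedes the May 11, 2007 deadline; the claim is timely.

TIMELY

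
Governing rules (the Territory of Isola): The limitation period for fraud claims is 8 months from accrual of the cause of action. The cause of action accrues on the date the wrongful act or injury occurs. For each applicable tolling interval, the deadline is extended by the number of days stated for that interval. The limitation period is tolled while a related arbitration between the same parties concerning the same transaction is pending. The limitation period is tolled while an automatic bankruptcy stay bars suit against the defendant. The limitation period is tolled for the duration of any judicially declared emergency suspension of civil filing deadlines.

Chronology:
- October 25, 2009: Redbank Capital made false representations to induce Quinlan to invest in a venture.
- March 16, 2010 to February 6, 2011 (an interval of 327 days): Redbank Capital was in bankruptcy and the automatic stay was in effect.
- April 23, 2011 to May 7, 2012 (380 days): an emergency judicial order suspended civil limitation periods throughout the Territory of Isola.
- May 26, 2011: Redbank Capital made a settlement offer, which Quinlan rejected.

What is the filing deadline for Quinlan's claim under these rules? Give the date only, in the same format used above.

The limitation period began to run on October 25, 2009.
8 months from October 25, 2009 is June 25, 2010.
The period was tolled for 327 days by the automatic bankruptcy stay (March 16, 2010 to February 6, 2011), pushing the deadline to May 18, 2011.
Because the emergency suspension of filing deadlines ran from April 23, 2011 to May 7, 2012, the deadline is extended by 380 days to June 1, 2012.
The other events in the timeline have no effect on the limitation period under the stated rules.

June 1, 2012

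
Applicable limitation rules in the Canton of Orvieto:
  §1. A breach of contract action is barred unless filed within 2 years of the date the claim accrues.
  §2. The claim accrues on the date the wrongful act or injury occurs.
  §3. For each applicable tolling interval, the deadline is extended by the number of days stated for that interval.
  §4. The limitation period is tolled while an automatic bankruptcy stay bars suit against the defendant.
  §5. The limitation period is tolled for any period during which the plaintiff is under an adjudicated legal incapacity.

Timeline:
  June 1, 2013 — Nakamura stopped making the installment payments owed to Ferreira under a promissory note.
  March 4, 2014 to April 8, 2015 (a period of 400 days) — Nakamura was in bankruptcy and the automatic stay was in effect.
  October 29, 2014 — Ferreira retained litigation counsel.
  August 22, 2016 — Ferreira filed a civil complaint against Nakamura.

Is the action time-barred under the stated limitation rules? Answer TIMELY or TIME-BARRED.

The limitation period began to run on June 1, 2013.
The untolled deadline — 2 years after June 1, 2013 — is June 1, 2015.
Because the automatic bankruptcy stay ran from March 4, 2014 to April 8, 2015, the deadline is extended by 400 days to July 5, 2016.
Nothing else in the chronology tolls or restarts the period.
Filing on August 22, 2016 missed the July 5, 2016 deadline — the action is time-barred.

TIME-BARRED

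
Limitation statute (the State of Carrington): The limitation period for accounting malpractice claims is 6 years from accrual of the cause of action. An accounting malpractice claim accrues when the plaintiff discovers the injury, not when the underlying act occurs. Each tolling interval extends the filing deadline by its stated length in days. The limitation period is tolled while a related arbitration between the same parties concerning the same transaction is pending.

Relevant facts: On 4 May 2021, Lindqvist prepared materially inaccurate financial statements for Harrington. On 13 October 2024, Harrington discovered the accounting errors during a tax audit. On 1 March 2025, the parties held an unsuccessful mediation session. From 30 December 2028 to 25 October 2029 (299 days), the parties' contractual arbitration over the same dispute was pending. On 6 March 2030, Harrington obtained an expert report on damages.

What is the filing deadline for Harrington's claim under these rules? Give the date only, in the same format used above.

The claim did not accrue until Harrington discovered the injury on 13 October 2024; the 4 May 2021 act date does not start the clock under the stated rule.
Adding the 6 years base period to 13 October 2024 gives a deadline of 13 October 2030, before any tolling.
Because the pending related arbitration ran from 30 December 2028 to 25 October 2029, the deadline is extended by 299 days to 8 August 2031.
The other events in the timeline have no effect on the limitation period under the stated rules.

8 August 2031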